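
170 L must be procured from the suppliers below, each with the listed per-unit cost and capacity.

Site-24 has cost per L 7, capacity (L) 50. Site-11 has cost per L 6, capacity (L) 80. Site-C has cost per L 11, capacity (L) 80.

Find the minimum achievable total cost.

1270

Cheapest first:
Site-11 (6): use full 80 → 90 L to go.
Site-24 (7): use full 50 → 40 L to go.
Site-C (11): take the remaining 40 → done.
Cost = 80×6 + 50×7 + 40×11 = 1270.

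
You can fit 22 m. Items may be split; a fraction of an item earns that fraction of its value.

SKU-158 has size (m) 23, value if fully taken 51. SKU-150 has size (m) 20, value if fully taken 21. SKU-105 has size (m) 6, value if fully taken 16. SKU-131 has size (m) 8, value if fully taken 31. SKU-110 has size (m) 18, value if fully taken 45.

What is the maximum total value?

Best value per unit of size first: SKU-131 31/8≈3.88, SKU-105 16/6≈2.67, SKU-110 45/18≈2.5, SKU-158 51/23≈2.22, SKU-150 21/20≈1.05.
Take all of SKU-131 (8 m, value 31) → 14 m left.
Take all of SKU-105 (6 m, value 16) → 8 m left.
Fill the last 8 m with part of SKU-110: 8/18 of it earns 20.
Total value = 67.

67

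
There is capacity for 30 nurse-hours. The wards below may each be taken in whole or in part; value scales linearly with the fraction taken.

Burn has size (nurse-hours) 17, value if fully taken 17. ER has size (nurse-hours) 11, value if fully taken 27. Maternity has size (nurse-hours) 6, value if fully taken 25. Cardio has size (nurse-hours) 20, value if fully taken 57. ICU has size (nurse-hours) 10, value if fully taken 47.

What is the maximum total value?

111.9

Sort by value density: ICU 47/10≈4.7, Maternity 25/6≈4.17, Cardio 57/20≈2.85, ER 27/11≈2.45, Burn 17/17≈1.
All 10 nurse-hours of ICU fit (value 47) → 20 remain.
Maternity: take in full, 6 nurse-hours for value 25 → 14 left.
Fill the last 14 nurse-hours with part of Cardio: 14/20 of it earns 39.9.
Total value = 111.9.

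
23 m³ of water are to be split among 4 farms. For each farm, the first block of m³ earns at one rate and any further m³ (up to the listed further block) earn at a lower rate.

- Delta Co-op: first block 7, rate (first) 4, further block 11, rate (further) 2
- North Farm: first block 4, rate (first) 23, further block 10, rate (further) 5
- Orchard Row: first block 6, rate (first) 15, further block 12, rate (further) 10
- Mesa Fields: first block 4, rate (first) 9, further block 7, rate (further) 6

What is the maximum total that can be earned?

Rank every tier by rate: North Farm/tier1 23 > Orchard Row/tier1 15 > Orchard Row/tier2 10 > Mesa Fields/tier1 9 > Mesa Fields/tier2 6 > North Farm/tier2 5 > Delta Co-op/tier1 4 > Delta Co-op/tier2 2.
North Farm tier1 at 23: fill all 4 ; 19 left.
Orchard Row/tier1 (15): +6 ; 13 left.
Orchard Row/tier2 (10): +12 ; 1 left.
Mesa Fields tier1 at 9: only 1 left, fill 1.
Total = 23×4 + 15×6 + 10×12 + 9×1 = 311.

311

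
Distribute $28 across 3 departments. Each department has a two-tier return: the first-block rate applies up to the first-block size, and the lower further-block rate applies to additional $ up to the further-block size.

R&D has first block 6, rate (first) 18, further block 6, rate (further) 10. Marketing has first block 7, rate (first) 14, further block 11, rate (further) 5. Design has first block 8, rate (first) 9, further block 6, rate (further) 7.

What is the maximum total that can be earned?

Order all 6 blocks by rate: R&D/T1 18 > Marketing/T1 14 > R&D/T2 10 > Design/T1 9 > Design/T2 7 > Marketing/T2 5.
R&D/T1 (18): +6 ; 22 left.
Marketing/T1 (14): +7 ; 15 left.
Fill R&D T2 block (6 at 10) ; 9 left.
Fill Design T1 block (8 at 9) ; 1 left.
1 remain; put them into Design T2 at 7.
Total = 18×6 + 14×7 + 10×6 + 9×8 + 7×1 = 345.

345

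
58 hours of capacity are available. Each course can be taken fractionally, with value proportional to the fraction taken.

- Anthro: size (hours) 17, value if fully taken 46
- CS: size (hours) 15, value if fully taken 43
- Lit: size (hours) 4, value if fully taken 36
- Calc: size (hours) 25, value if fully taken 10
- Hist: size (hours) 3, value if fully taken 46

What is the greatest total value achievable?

178.6

Sort by value density: Hist 46/3≈15.3, Lit 36/4≈9, CS 43/15≈2.87, Anthro 46/17≈2.71, Calc 10/25≈0.4.
Take all of Hist (3 hours, value 46) — 55 hours left.
Take all of Lit (4 hours, value 36) — 51 hours left.
All 15 hours of CS fit (value 43) — 36 remain.
All 17 hours of Anthro fit (value 46) — 19 remain.
Only 19 hours remain; take 19/25 of Calc for value 10×19/25 = 7.6.
Total value = 178.6.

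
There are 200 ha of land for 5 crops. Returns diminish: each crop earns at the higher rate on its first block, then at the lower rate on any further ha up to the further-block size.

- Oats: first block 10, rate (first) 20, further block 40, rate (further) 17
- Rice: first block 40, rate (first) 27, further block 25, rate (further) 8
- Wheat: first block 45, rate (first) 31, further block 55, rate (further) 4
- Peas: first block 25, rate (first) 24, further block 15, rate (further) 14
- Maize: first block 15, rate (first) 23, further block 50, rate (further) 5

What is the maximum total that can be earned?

4590

Treat each block as its own option and order by rate: Wheat/tier1 31 > Rice/tier1 27 > Peas/tier1 24 > Maize/tier1 23 > Oats/tier1 20 > Oats/tier2 17 > Peas/tier2 14 > Rice/tier2 8 > Maize/tier2 5 > Wheat/tier2 4.
Fill Wheat tier1 block (45 at 31) ; 155 left.
Rice/tier1 (27): +40 ; 115 left.
Peas/tier1 (24): +25 ; 90 left.
Maize/tier1 (23): +15 ; 75 left.
Fill Oats tier1 block (10 at 20) ; 65 left.
Oats tier2 at 17: fill all 40 ; 25 left.
Fill Peas tier2 block (15 at 14) ; 10 left.
Rice/tier2: +10 of 25 at 8; pool empty.
Total = 31×45 + 27×40 + 24×25 + 23×15 + 20×10 + 17×40 + 14×15 + 8×10 = 4590.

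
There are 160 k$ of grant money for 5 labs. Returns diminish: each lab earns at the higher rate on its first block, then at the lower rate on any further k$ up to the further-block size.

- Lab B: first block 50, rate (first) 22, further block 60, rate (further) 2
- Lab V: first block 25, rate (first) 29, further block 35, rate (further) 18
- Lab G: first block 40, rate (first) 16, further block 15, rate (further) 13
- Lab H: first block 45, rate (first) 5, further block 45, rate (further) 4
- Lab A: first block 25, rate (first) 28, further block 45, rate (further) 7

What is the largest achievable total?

Treat each block as its own option and order by rate: Lab V/first 29 > Lab A/first 28 > Lab B/first 22 > Lab V/second 18 > Lab G/first 16 > Lab G/second 13 > Lab A/second 7 > Lab H/first 5 > Lab H/second 4 > Lab B/second 2.
Lab V first at 29: fill all 25 — 135 left.
Lab A first at 28: fill all 25 — 110 left.
Fill Lab B first block (50 at 22) — 60 left.
Lab V/second (18): +35 — 25 left.
Lab G/first: +25 of 40 at 16; pool empty.
Total = 29×25 + 28×25 + 22×50 + 18×35 + 16×25 = 3555.

3555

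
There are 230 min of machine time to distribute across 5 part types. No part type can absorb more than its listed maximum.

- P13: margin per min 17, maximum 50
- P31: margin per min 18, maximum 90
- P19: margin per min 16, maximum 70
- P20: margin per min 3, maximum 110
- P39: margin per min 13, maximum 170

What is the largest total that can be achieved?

3850

Rank by margin per min: P31 18 > P13 17 > P19 16 > P39 13 > P20 3.
Give P31 90 to hit its cap of 90 ; 140 left.
P13 takes 50 to reach its cap of 50 ; 90 left.
P19: +70 to 70 (cap) ; 20 left.
P39: +20 (room for 170) → 20. Pool exhausted.
Total = 17×50 + 18×90 + 16×70 + 13×20 = 3850.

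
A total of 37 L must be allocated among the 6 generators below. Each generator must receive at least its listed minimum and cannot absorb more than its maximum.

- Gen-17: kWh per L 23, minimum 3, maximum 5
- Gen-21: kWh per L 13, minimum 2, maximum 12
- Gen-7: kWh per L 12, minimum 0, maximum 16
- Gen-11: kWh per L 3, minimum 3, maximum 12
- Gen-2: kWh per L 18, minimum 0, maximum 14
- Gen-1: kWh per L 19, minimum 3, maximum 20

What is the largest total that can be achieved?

656

Meeting every minimum uses 3+2+0+3+0+3 = 11 L, leaving 26.
Order the generators by kWh per L: Gen-17 23 > Gen-1 19 > Gen-2 18 > Gen-21 13 > Gen-7 12 > Gen-11 3.
Give Gen-17 2 more to hit its cap of 5 → 24 left.
Give Gen-1 17 more to hit its cap of 20 → 7 left.
Gen-2: +7 (room for 14) → 7. Pool exhausted.
Total = 23×5 + 13×2 + 3×3 + 18×7 + 19×20 = 656.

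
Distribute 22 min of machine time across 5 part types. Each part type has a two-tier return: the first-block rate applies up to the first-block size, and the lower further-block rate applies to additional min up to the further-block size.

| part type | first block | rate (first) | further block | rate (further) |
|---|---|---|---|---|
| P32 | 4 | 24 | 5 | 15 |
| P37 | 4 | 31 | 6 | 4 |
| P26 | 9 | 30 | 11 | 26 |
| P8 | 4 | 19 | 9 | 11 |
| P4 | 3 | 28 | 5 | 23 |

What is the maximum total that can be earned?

634

Rank every tier by rate: P37/tier1 31 > P26/tier1 30 > P4/tier1 28 > P26/tier2 26 > P32/tier1 24 > P4/tier2 23 > P8/tier1 19 > P32/tier2 15 > P8/tier2 11 > P37/tier2 4.
P37 tier1 at 31: fill all 4 ; 18 left.
P26/tier1 (30): +9 ; 9 left.
Fill P4 tier1 block (3 at 28) ; 6 left.
6 remain; put them into P26 tier2 at 26.
Total = 31×4 + 30×9 + 28×3 + 26×6 = 634.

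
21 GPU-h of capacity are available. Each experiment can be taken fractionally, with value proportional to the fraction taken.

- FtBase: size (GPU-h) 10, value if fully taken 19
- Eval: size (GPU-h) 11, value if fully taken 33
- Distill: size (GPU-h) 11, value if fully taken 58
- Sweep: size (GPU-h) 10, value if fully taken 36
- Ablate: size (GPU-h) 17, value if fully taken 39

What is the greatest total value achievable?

Sort by value density: Distill 58/11≈5.27, Sweep 36/10≈3.6, Eval 33/11≈3, Ablate 39/17≈2.29, FtBase 19/10≈1.9.
Take all of Distill (11 GPU-h, value 58) → 10 GPU-h left.
Take all of Sweep (10 GPU-h, value 36) → 0 GPU-h left.
Total value = 94.

94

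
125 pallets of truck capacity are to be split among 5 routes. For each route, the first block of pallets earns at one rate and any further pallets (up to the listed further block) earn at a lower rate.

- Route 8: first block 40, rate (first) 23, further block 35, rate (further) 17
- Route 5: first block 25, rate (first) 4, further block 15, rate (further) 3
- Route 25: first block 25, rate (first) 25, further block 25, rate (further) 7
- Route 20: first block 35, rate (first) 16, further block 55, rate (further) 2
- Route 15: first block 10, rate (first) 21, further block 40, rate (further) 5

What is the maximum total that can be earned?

Order all 10 blocks by rate: Route 25/T1 25 > Route 8/T1 23 > Route 15/T1 21 > Route 8/T2 17 > Route 20/T1 16 > Route 25/T2 7 > Route 15/T2 5 > Route 5/T1 4 > Route 5/T2 3 > Route 20/T2 2.
Fill Route 25 T1 block (25 at 25) → 100 left.
Route 8 T1 at 23: fill all 40 → 60 left.
Route 15 T1 at 21: fill all 10 → 50 left.
Fill Route 8 T2 block (35 at 17) → 15 left.
Route 20 T1 at 16: only 15 left, fill 15.
Total = 25×25 + 23×40 + 21×10 + 17×35 + 16×15 = 2590.

2590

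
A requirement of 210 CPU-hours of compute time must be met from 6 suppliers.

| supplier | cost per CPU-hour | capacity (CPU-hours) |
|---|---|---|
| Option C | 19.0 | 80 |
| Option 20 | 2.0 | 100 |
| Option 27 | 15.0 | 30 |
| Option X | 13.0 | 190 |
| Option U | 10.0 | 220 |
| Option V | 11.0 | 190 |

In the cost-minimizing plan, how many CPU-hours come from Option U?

Fill from the cheapest supplier first.
Option 20 at 2.0: take all 100 CPU-hours → 110 still needed.
Option U at 10.0: take 110 of its 220 → requirement met.
Option V, Option X, Option 27, Option C: unused.

110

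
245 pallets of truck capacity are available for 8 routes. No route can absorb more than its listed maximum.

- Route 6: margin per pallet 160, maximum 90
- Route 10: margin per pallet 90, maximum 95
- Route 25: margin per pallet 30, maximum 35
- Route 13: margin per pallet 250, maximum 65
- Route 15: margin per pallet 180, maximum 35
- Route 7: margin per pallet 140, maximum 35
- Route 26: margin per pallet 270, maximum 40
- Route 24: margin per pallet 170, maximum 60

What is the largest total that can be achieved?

Order the routes by margin per pallet: Route 26 270 > Route 13 250 > Route 15 180 > Route 24 170 > Route 6 160 > Route 7 140 > Route 10 90 > Route 25 30.
Route 26 takes 40 to reach its cap of 40 → 205 left.
Give Route 13 65 to hit its cap of 65 → 140 left.
Give Route 15 35 to hit its cap of 35 → 105 left.
Route 24 takes 60 to reach its cap of 60 → 45 left.
Route 6: +45 (room for 90) → 45. Pool exhausted.
Total = 160×45 + 250×65 + 180×35 + 270×40 + 170×60 = 50750.

50750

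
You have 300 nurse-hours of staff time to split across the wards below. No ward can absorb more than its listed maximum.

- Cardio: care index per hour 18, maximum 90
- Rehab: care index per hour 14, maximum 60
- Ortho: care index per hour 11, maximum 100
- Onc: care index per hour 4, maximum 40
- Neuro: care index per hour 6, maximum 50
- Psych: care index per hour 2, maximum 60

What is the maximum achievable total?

3860

Rank by care index per hour: Cardio 18 > Rehab 14 > Ortho 11 > Neuro 6 > Onc 4 > Psych 2.
Cardio takes 90 to reach its cap of 90 — 210 left.
Give Rehab 60 to hit its cap of 60 — 150 left.
Ortho takes 100 to reach its cap of 100 — 50 left.
Neuro takes 50 to reach its cap of 50 — 0 left.
Total = 18×90 + 14×60 + 11×100 + 6×50 = 3860.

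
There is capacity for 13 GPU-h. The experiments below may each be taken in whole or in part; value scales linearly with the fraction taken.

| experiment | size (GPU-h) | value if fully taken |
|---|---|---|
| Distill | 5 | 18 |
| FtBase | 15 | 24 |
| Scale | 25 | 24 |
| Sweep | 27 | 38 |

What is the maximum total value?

Sort by value density: Distill 18/5≈3.6, FtBase 24/15≈1.6, Sweep 38/27≈1.41, Scale 24/25≈0.96.
All 5 GPU-h of Distill fit (value 18) → 8 remain.
8 GPU-h left: a 8/15 share of FtBase gives 24×8/15 = 12.8.
Total value = 30.8.

30.8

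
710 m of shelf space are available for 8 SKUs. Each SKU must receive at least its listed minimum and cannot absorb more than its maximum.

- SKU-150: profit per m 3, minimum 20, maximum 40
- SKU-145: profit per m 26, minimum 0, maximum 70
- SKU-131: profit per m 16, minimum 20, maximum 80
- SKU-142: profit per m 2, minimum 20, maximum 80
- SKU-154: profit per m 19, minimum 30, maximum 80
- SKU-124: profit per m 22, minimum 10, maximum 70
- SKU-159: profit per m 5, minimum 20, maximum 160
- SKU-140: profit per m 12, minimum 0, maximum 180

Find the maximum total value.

9300

Meeting every minimum uses 20+0+20+20+30+10+20+0 = 120 m, leaving 590.
Highest profit per m first: SKU-145 26 > SKU-124 22 > SKU-154 19 > SKU-131 16 > SKU-140 12 > SKU-159 5 > SKU-150 3 > SKU-142 2.
SKU-145: +70 to 70 (cap) ; 520 left.
SKU-124 takes 60 more to reach its cap of 70 ; 460 left.
SKU-154 takes 50 more to reach its cap of 80 ; 410 left.
SKU-131 takes 60 more to reach its cap of 80 ; 350 left.
SKU-140 takes 180 more to reach its cap of 180 ; 170 left.
SKU-159: +140 to 160 (cap) ; 30 left.
SKU-150 takes 20 more to reach its cap of 40 ; 10 left.
SKU-142 has room for 60 more but only 10 remain, so it gets 30.
Total = 3×40 + 26×70 + 16×80 + 2×30 + 19×80 + 22×70 + 5×160 + 12×180 = 9300.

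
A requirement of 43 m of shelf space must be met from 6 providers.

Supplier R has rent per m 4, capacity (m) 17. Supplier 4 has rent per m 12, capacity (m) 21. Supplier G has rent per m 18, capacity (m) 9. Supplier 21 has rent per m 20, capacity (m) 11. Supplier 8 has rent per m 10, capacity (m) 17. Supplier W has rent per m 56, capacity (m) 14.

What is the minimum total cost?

346

Use providers in increasing cost order.
Supplier R at 4: take all 17 m — 26 still needed.
Supplier 8 at 10: take all 17 m — 9 still needed.
Supplier 4 (12): take the remaining 9 — done.
Supplier G, Supplier 21, Supplier W: unused.
Cost = 17×4 + 17×10 + 9×12 = 346.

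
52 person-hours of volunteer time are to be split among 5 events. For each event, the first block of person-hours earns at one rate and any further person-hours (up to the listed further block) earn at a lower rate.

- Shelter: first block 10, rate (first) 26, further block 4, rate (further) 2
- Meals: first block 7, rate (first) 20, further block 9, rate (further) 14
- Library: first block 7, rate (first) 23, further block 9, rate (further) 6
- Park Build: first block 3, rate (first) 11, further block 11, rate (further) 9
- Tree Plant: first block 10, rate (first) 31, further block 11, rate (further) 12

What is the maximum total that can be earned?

1105

Treat each block as its own option and order by rate: Tree Plant/T1 31 > Shelter/T1 26 > Library/T1 23 > Meals/T1 20 > Meals/T2 14 > Tree Plant/T2 12 > Park Build/T1 11 > Park Build/T2 9 > Library/T2 6 > Shelter/T2 2.
Tree Plant T1 at 31: fill all 10 — 42 left.
Shelter T1 at 26: fill all 10 — 32 left.
Library/T1 (23): +7 — 25 left.
Meals/T1 (20): +7 — 18 left.
Meals/T2 (14): +9 — 9 left.
Tree Plant T2 at 12: only 9 left, fill 9.
Total = 31×10 + 26×10 + 23×7 + 20×7 + 14×9 + 12×9 = 1105.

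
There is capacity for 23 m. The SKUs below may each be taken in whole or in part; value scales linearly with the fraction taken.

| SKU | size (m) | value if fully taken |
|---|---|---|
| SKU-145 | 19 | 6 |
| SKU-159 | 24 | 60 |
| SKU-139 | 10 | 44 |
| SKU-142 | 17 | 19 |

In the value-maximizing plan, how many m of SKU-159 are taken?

13

Sort by value density: SKU-139 44/10≈4.4, SKU-159 60/24≈2.5, SKU-142 19/17≈1.12, SKU-145 6/19≈0.316.
All 10 m of SKU-139 fit (value 44) — 13 remain.
Fill the last 13 m with part of SKU-159: 13/24 of it earns 32.5.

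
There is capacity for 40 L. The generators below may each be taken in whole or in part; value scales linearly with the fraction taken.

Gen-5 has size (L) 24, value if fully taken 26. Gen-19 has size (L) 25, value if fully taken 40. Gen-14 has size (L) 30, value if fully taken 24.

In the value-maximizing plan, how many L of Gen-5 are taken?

Sort by value density: Gen-19 40/25≈1.6, Gen-5 26/24≈1.08, Gen-14 24/30≈0.8.
Take all of Gen-19 (25 L, value 40) — 15 L left.
Fill the last 15 L with part of Gen-5: 15/24 of it earns 16.25.

15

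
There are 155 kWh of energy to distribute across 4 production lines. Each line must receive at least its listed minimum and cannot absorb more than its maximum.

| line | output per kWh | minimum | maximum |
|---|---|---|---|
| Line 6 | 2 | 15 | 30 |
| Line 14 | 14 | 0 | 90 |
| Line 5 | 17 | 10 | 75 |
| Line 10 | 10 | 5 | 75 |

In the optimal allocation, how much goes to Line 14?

60

Meeting every minimum uses 15+0+10+5 = 30 kWh, leaving 125.
Order the production lines by output per kWh: Line 5 17 > Line 14 14 > Line 10 10 > Line 6 2.
Line 5 takes 65 more to reach its cap of 75 → 60 left.
Line 14 has room for 90 more but only 60 remain, so it gets 60.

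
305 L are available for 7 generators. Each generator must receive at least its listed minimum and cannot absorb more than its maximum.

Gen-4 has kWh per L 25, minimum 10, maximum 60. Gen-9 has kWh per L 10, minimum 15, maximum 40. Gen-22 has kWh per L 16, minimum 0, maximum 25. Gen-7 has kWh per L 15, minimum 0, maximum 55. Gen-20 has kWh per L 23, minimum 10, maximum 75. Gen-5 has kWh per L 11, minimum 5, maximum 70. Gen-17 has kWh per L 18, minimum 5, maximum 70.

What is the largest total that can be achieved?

Meeting every minimum uses 10+15+0+0+10+5+5 = 45 L, leaving 260.
Highest kWh per L first: Gen-4 25 > Gen-20 23 > Gen-17 18 > Gen-22 16 > Gen-7 15 > Gen-5 11 > Gen-9 10.
Give Gen-4 50 more to hit its cap of 60 → 210 left.
Give Gen-20 65 more to hit its cap of 75 → 145 left.
Gen-17: +65 to 70 (cap) → 80 left.
Gen-22: +25 to 25 (cap) → 55 left.
Give Gen-7 55 more to hit its cap of 55 → 0 left.
Total = 25×60 + 10×15 + 16×25 + 15×55 + 23×75 + 11×5 + 18×70 = 5915.

5915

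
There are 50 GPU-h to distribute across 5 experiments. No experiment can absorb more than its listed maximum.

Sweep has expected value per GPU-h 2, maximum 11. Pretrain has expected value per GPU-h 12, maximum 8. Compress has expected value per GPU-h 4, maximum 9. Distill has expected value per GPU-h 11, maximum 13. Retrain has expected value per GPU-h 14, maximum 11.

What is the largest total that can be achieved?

Highest expected value per GPU-h first: Retrain 14 > Pretrain 12 > Distill 11 > Compress 4 > Sweep 2.
Retrain: +11 to 11 (cap) — 39 left.
Pretrain takes 8 to reach its cap of 8 — 31 left.
Give Distill 13 to hit its cap of 13 — 18 left.
Compress: +9 to 9 (cap) — 9 left.
Only 9 left; Sweep takes them to reach 9.
Total = 2×9 + 12×8 + 4×9 + 11×13 + 14×11 = 447.

447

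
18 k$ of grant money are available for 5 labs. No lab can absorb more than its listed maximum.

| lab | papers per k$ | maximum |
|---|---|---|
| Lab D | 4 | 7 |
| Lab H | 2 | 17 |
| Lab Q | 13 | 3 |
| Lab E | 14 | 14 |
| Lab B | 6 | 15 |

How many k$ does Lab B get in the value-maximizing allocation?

1

Order the labs by papers per k$: Lab E 14 > Lab Q 13 > Lab B 6 > Lab D 4 > Lab H 2.
Lab E takes 14 to reach its cap of 14 ; 4 left.
Give Lab Q 3 to hit its cap of 3 ; 1 left.
Only 1 left; Lab B takes them to reach 1.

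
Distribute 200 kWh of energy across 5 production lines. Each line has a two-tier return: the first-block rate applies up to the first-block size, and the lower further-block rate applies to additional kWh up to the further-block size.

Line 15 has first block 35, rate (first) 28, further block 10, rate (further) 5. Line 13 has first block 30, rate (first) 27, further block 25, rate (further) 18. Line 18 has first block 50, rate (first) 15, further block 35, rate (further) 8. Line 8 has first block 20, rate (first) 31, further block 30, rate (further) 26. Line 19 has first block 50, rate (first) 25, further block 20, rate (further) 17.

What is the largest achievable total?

Rank every tier by rate: Line 8/T1 31 > Line 15/T1 28 > Line 13/T1 27 > Line 8/T2 26 > Line 19/T1 25 > Line 13/T2 18 > Line 19/T2 17 > Line 18/T1 15 > Line 18/T2 8 > Line 15/T2 5.
Line 8 T1 at 31: fill all 20 ; 180 left.
Line 15/T1 (28): +35 ; 145 left.
Line 13 T1 at 27: fill all 30 ; 115 left.
Line 8/T2 (26): +30 ; 85 left.
Line 19 T1 at 25: fill all 50 ; 35 left.
Line 13/T2 (18): +25 ; 10 left.
Line 19 T2 at 17: only 10 left, fill 10.
Total = 31×20 + 28×35 + 27×30 + 26×30 + 25×50 + 18×25 + 17×10 = 5060.

5060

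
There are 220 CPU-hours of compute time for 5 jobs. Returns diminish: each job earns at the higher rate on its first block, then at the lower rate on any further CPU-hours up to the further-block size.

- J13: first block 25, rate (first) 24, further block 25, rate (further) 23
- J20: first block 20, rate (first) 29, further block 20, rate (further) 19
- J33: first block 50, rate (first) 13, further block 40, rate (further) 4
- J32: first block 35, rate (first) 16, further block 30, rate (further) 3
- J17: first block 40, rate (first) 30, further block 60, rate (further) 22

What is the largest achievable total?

5135

Treat each block as its own option and order by rate: J17/tier1 30 > J20/tier1 29 > J13/tier1 24 > J13/tier2 23 > J17/tier2 22 > J20/tier2 19 > J32/tier1 16 > J33/tier1 13 > J33/tier2 4 > J32/tier2 3.
J17 tier1 at 30: fill all 40 ; 180 left.
Fill J20 tier1 block (20 at 29) ; 160 left.
Fill J13 tier1 block (25 at 24) ; 135 left.
J13 tier2 at 23: fill all 25 ; 110 left.
J17/tier2 (22): +60 ; 50 left.
J20/tier2 (19): +20 ; 30 left.
J32/tier1: +30 of 35 at 16; pool empty.
Total = 30×40 + 29×20 + 24×25 + 23×25 + 22×60 + 19×20 + 16×30 = 5135.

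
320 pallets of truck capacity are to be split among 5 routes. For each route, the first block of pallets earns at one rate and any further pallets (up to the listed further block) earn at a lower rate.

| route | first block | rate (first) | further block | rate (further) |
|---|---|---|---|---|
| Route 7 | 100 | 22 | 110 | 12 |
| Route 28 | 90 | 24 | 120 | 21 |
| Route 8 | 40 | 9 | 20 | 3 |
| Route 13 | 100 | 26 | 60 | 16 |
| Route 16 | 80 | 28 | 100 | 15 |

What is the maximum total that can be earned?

8100

Order all 10 blocks by rate: Route 16/tier1 28 > Route 13/tier1 26 > Route 28/tier1 24 > Route 7/tier1 22 > Route 28/tier2 21 > Route 13/tier2 16 > Route 16/tier2 15 > Route 7/tier2 12 > Route 8/tier1 9 > Route 8/tier2 3.
Route 16 tier1 at 28: fill all 80 → 240 left.
Route 13/tier1 (26): +100 → 140 left.
Route 28 tier1 at 24: fill all 90 → 50 left.
Route 7 tier1 at 22: only 50 left, fill 50.
Total = 28×80 + 26×100 + 24×90 + 22×50 = 8100.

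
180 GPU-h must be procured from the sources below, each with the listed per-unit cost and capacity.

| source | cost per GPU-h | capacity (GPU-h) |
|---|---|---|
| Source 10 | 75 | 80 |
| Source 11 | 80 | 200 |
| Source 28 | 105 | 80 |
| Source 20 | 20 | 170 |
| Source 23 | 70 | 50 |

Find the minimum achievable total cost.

4100

Cheapest first:
Take 170 from Source 20 at 20 — need 10 more.
Take 10 from Source 23 at 70 to finish.
Source 10, Source 11, Source 28: unused.
Cost = 170×20 + 10×70 = 4100.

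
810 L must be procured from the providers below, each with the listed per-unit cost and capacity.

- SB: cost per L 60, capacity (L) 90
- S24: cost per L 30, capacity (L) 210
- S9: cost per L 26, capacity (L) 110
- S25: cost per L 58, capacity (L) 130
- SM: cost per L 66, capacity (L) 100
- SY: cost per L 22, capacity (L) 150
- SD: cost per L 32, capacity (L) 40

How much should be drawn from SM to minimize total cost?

80

Use providers in increasing cost order.
Take 150 from SY at 22 ; need 660 more.
S9 (26): use full 110 ; 550 L to go.
S24 at 30: take all 210 L ; 340 still needed.
Take 40 from SD at 32 ; need 300 more.
S25 (58): use full 130 ; 170 L to go.
SB (60): use full 90 ; 80 L to go.
SM (66): take the remaining 80 ; done.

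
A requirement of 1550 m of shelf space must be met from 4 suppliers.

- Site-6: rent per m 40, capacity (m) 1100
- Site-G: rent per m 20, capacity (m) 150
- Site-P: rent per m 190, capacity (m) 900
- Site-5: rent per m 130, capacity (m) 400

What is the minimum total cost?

86000

Fill from the cheapest supplier first.
Take 150 from Site-G at 20 — need 1400 more.
Take 1100 from Site-6 at 40 — need 300 more.
Take 300 from Site-5 at 130 to finish.
Site-P: unused.
Cost = 150×20 + 1100×40 + 300×130 = 86000.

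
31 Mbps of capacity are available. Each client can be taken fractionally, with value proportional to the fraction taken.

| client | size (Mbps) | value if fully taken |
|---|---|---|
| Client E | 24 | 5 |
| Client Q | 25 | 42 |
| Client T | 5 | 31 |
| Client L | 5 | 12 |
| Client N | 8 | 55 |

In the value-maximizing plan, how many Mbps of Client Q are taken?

13

Rank by value-to-size ratio: Client N 55/8≈6.88, Client T 31/5≈6.2, Client L 12/5≈2.4, Client Q 42/25≈1.68, Client E 5/24≈0.208.
Client N: take in full, 8 Mbps for value 55 ; 23 left.
Client T: take in full, 5 Mbps for value 31 ; 18 left.
All 5 Mbps of Client L fit (value 12) ; 13 remain.
Only 13 Mbps remain; take 13/25 of Client Q for value 42×13/25 = 21.84.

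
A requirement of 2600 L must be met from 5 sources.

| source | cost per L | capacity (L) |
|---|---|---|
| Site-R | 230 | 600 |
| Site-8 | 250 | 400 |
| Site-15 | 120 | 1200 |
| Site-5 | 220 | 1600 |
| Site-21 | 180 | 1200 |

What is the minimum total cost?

404000

Fill from the cheapest source first.
Site-15 (120): use full 1200 — 1400 L to go.
Site-21 (180): use full 1200 — 200 L to go.
Take 200 from Site-5 at 220 to finish.
Site-R, Site-8: unused.
Cost = 1200×120 + 1200×180 + 200×220 = 404000.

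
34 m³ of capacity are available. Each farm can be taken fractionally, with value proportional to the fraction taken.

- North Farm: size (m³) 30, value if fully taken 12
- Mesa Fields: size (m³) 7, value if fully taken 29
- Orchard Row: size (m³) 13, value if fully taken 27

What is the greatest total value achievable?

Sort by value density: Mesa Fields 29/7≈4.14, Orchard Row 27/13≈2.08, North Farm 12/30≈0.4.
Mesa Fields: take in full, 7 m³ for value 29 ; 27 left.
All 13 m³ of Orchard Row fit (value 27) ; 14 remain.
14 m³ left: a 14/30 share of North Farm gives 12×14/30 = 5.6.
Total value = 61.6.

61.6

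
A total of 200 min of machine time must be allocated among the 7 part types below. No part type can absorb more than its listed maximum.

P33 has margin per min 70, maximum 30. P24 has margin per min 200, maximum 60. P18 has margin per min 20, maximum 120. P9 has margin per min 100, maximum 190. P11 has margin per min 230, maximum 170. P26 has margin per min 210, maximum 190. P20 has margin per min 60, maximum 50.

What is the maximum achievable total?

Rank by margin per min: P11 230 > P26 210 > P24 200 > P9 100 > P33 70 > P20 60 > P18 20.
P11 takes 170 to reach its cap of 170 → 30 left.
P26: +30 (room for 190) → 30. Pool exhausted.
Total = 230×170 + 210×30 = 45400.

45400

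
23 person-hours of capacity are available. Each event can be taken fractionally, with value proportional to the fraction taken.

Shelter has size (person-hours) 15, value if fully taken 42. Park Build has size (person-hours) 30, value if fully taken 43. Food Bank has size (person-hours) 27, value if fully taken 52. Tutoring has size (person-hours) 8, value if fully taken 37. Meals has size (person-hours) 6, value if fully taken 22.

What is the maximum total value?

84.2

Rank by value-to-size ratio: Tutoring 37/8≈4.62, Meals 22/6≈3.67, Shelter 42/15≈2.8, Food Bank 52/27≈1.93, Park Build 43/30≈1.43.
Take all of Tutoring (8 person-hours, value 37) ; 15 person-hours left.
Meals: take in full, 6 person-hours for value 22 ; 9 left.
Fill the last 9 person-hours with part of Shelter: 9/15 of it earns 25.2.
Total value = 84.2.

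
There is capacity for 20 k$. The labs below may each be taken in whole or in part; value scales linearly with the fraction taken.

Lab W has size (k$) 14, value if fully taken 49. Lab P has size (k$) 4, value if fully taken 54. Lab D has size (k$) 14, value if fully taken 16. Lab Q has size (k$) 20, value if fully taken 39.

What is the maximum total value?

106.9

Rank by value-to-size ratio: Lab P 54/4≈13.5, Lab W 49/14≈3.5, Lab Q 39/20≈1.95, Lab D 16/14≈1.14.
All 4 k$ of Lab P fit (value 54) — 16 remain.
Lab W: take in full, 14 k$ for value 49 — 2 left.
Only 2 k$ remain; take 2/20 of Lab Q for value 39×2/20 = 3.9.
Total value = 106.9.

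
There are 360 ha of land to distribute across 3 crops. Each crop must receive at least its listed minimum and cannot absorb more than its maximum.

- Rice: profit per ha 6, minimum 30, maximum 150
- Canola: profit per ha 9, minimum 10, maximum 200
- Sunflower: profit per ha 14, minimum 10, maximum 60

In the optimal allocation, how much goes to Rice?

100

Meeting every minimum uses 30+10+10 = 50 ha, leaving 310.
Highest profit per ha first: Sunflower 14 > Canola 9 > Rice 6.
Sunflower takes 50 more to reach its cap of 60 → 260 left.
Canola takes 190 more to reach its cap of 200 → 70 left.
Rice has room for 120 more but only 70 remain, so it gets 100.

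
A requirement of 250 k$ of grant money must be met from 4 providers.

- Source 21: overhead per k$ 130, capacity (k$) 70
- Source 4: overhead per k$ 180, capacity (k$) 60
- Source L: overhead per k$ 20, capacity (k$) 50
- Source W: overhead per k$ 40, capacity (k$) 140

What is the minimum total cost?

14400

Cheapest first:
Source L (20): use full 50 — 200 k$ to go.
Source W at 40: take all 140 k$ — 60 still needed.
Source 21 at 130: take 60 of its 70 — requirement met.
Source 4: unused.
Cost = 50×20 + 140×40 + 60×130 = 14400.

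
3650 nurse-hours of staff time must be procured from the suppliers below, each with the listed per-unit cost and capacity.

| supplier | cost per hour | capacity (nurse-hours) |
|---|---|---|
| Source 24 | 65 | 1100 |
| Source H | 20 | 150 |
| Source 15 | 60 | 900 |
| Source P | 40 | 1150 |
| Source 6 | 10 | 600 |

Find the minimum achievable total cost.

Use suppliers in increasing cost order.
Source 6 at 10: take all 600 nurse-hours → 3050 still needed.
Source H (20): use full 150 → 2900 nurse-hours to go.
Source P at 40: take all 1150 nurse-hours → 1750 still needed.
Source 15 at 60: take all 900 nurse-hours → 850 still needed.
Source 24 at 65: take 850 of its 1100 → requirement met.
Cost = 600×10 + 150×20 + 1150×40 + 900×60 + 850×65 = 164250.

164250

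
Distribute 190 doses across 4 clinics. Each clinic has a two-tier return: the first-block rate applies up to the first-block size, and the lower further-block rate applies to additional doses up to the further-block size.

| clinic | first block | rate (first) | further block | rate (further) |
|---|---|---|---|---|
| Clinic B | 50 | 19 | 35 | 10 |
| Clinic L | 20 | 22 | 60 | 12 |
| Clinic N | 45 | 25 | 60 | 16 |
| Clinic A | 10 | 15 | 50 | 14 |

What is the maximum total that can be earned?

Rank every tier by rate: Clinic N/tier1 25 > Clinic L/tier1 22 > Clinic B/tier1 19 > Clinic N/tier2 16 > Clinic A/tier1 15 > Clinic A/tier2 14 > Clinic L/tier2 12 > Clinic B/tier2 10.
Fill Clinic N tier1 block (45 at 25) → 145 left.
Clinic L/tier1 (22): +20 → 125 left.
Fill Clinic B tier1 block (50 at 19) → 75 left.
Fill Clinic N tier2 block (60 at 16) → 15 left.
Clinic A tier1 at 15: fill all 10 → 5 left.
5 remain; put them into Clinic A tier2 at 14.
Total = 25×45 + 22×20 + 19×50 + 16×60 + 15×10 + 14×5 = 3695.

3695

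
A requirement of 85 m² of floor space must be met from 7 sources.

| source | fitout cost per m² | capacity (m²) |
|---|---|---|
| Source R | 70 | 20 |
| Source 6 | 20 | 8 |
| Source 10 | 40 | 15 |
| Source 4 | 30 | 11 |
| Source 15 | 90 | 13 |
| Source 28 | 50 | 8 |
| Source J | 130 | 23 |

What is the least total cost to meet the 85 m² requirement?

5360

Cheapest first:
Source 6 (20): use full 8 → 77 m² to go.
Source 4 at 30: take all 11 m² → 66 still needed.
Source 10 (40): use full 15 → 51 m² to go.
Source 28 at 50: take all 8 m² → 43 still needed.
Take 20 from Source R at 70 → need 23 more.
Source 15 at 90: take all 13 m² → 10 still needed.
Source J at 130: take 10 of its 23 → requirement met.
Cost = 8×20 + 11×30 + 15×40 + 8×50 + 20×70 + 13×90 + 10×130 = 5360.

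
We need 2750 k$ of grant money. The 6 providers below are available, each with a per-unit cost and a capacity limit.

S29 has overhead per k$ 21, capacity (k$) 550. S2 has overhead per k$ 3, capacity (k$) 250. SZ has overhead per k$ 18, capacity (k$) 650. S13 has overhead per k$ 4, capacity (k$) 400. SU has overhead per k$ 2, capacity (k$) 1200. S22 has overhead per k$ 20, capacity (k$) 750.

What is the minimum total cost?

21450

Fill from the cheapest provider first.
Take 1200 from SU at 2 — need 1550 more.
Take 250 from S2 at 3 — need 1300 more.
S13 at 4: take all 400 k$ — 900 still needed.
Take 650 from SZ at 18 — need 250 more.
S22 (20): take the remaining 250 — done.
S29: unused.
Cost = 1200×2 + 250×3 + 400×4 + 650×18 + 250×20 = 21450.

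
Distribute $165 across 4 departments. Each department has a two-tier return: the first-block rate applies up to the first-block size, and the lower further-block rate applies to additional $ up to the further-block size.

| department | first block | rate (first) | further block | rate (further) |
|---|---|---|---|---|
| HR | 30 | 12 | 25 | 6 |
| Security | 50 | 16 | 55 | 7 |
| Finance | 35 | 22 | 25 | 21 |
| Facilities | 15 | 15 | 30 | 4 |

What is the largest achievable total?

Rank every tier by rate: Finance/T1 22 > Finance/T2 21 > Security/T1 16 > Facilities/T1 15 > HR/T1 12 > Security/T2 7 > HR/T2 6 > Facilities/T2 4.
Fill Finance T1 block (35 at 22) — 130 left.
Fill Finance T2 block (25 at 21) — 105 left.
Fill Security T1 block (50 at 16) — 55 left.
Facilities/T1 (15): +15 — 40 left.
HR/T1 (12): +30 — 10 left.
Security T2 at 7: only 10 left, fill 10.
Total = 22×35 + 21×25 + 16×50 + 15×15 + 12×30 + 7×10 = 2750.

2750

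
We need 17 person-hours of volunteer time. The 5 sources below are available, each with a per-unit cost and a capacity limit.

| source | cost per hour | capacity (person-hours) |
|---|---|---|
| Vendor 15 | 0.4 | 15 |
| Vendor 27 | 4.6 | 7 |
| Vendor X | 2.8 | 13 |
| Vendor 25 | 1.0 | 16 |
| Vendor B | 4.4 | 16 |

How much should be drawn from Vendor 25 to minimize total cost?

Fill from the cheapest source first.
Vendor 15 (0.4): use full 15 → 2 person-hours to go.
Vendor 25 at 1.0: take 2 of its 16 → requirement met.
Vendor X, Vendor B, Vendor 27: unused.

2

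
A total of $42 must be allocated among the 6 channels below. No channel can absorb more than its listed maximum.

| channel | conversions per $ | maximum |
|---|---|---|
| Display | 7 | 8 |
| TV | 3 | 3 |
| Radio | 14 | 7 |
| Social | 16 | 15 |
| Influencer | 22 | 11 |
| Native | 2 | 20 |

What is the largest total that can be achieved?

Rank by conversions per $: Influencer 22 > Social 16 > Radio 14 > Display 7 > TV 3 > Native 2.
Influencer takes 11 to reach its cap of 11 ; 31 left.
Social: +15 to 15 (cap) ; 16 left.
Give Radio 7 to hit its cap of 7 ; 9 left.
Display takes 8 to reach its cap of 8 ; 1 left.
TV: +1 (room for 3) → 1. Pool exhausted.
Total = 7×8 + 3×1 + 14×7 + 16×15 + 22×11 = 639.

639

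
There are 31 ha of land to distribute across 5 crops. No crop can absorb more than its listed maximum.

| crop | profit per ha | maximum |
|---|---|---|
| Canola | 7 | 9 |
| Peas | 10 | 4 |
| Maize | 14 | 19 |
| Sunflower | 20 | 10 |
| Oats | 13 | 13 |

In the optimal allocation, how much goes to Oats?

2

Highest profit per ha first: Sunflower 20 > Maize 14 > Oats 13 > Peas 10 > Canola 7.
Sunflower takes 10 to reach its cap of 10 → 21 left.
Maize takes 19 to reach its cap of 19 → 2 left.
Oats has room for 13 but only 2 remain, so it gets 2.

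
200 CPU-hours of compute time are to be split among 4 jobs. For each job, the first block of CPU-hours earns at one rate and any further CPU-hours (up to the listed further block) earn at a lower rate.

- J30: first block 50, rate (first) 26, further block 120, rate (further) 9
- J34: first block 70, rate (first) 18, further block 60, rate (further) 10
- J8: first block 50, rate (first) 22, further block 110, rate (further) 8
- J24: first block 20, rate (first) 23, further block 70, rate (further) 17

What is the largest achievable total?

Treat each block as its own option and order by rate: J30/tier1 26 > J24/tier1 23 > J8/tier1 22 > J34/tier1 18 > J24/tier2 17 > J34/tier2 10 > J30/tier2 9 > J8/tier2 8.
J30 tier1 at 26: fill all 50 → 150 left.
J24 tier1 at 23: fill all 20 → 130 left.
J8/tier1 (22): +50 → 80 left.
J34/tier1 (18): +70 → 10 left.
10 remain; put them into J24 tier2 at 17.
Total = 26×50 + 23×20 + 22×50 + 18×70 + 17×10 = 4290.

4290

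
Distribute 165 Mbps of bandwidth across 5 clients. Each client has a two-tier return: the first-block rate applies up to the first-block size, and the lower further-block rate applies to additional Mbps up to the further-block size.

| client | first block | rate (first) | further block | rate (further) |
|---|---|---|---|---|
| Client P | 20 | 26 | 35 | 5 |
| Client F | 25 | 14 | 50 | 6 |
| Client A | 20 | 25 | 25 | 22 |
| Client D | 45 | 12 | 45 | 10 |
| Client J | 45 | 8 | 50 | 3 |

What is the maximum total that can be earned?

2760

Rank every tier by rate: Client P/first 26 > Client A/first 25 > Client A/second 22 > Client F/first 14 > Client D/first 12 > Client D/second 10 > Client J/first 8 > Client F/second 6 > Client P/second 5 > Client J/second 3.
Client P/first (26): +20 — 145 left.
Client A first at 25: fill all 20 — 125 left.
Fill Client A second block (25 at 22) — 100 left.
Fill Client F first block (25 at 14) — 75 left.
Client D first at 12: fill all 45 — 30 left.
30 remain; put them into Client D second at 10.
Total = 26×20 + 25×20 + 22×25 + 14×25 + 12×45 + 10×30 = 2760.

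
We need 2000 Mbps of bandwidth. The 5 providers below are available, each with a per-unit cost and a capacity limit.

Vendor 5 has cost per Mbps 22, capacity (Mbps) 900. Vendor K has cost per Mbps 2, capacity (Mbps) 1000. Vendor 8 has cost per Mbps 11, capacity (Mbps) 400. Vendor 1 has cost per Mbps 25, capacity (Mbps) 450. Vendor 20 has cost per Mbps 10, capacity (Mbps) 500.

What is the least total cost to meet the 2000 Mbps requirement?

13600

Fill from the cheapest provider first.
Vendor K at 2: take all 1000 Mbps ; 1000 still needed.
Vendor 20 (10): use full 500 ; 500 Mbps to go.
Take 400 from Vendor 8 at 11 ; need 100 more.
Take 100 from Vendor 5 at 22 to finish.
Vendor 1: unused.
Cost = 1000×2 + 500×10 + 400×11 + 100×22 = 13600.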